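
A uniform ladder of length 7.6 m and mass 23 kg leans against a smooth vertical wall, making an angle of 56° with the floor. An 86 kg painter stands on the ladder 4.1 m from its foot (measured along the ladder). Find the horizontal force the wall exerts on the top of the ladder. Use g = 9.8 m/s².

N_wall ≈ 383 N

Taking torques about the foot of the ladder:
Ladder weight 23×9.8 = 225.4 N acts at 3.8 m along the ladder; its horizontal arm is 3.8·cos56° = 2.125 m → τ = 479 N·m clockwise.
Painter: 86×9.8 = 842.8 N at 4.1 m → arm 2.293 m → τ = 1933 N·m clockwise.
Wall normal N acts horizontally at the top; its moment arm is the height L sinθ = 7.6·sin56° = 6.301 m, counterclockwise.
Στ = 0 ⇒ N × 6.301 = 2412 ⇒ N = 383 N.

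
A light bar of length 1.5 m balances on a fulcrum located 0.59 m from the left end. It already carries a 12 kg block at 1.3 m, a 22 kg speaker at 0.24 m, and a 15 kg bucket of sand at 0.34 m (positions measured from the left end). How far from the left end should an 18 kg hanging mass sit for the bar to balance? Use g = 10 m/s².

x ≈ 0.753 m from the left end

Choose the fulcrum (at 0.59 m from the left end) as the axis so the support reaction has zero arm there.
Block: 12 × 10 = 120 N down at 1.3 m → arm 0.71 m, τ = 120 × 0.71 = 85.2 N·m clockwise.
Speaker: 22 × 10 = 220 N down at 0.24 m → arm 0.35 m, τ = 220 × 0.35 = 77 N·m counterclockwise.
Bucket of sand: 15 × 10 = 150 N down at 0.34 m → arm 0.25 m, τ = 150 × 0.25 = 37.5 N·m counterclockwise.
Net moment of existing loads = 29.3 N·m counterclockwise.
The hanging mass weighs 18 × 10 = 180 N and must supply an equal clockwise moment, so its lever arm about the fulcrum is 29.3 / 180 = 0.163 m.
That puts it at 0.59 + 0.163 = 0.753 m from the left end.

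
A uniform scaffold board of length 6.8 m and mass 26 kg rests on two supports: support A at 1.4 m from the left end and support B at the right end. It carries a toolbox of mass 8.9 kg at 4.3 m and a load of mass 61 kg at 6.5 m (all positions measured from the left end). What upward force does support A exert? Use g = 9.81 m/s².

Taking torques about support B:
Beam weight: 26 × 9.81 = 255.1 N down at 3.4 m → arm 3.4 m, τ = 255.1 × 3.4 = 867.3 N·m counterclockwise.
Toolbox: 8.9 × 9.81 = 87.31 N down at 4.3 m → arm 2.5 m, τ = 87.31 × 2.5 = 218.3 N·m counterclockwise.
Load: 61 × 9.81 = 598.4 N down at 6.5 m → arm 0.3 m, τ = 598.4 × 0.3 = 179.5 N·m counterclockwise.
Net load moment about support B = 1265 N·m counterclockwise.
Reaction R at support A is upward at 1.4 m, arm 5.4 m → moment R × 5.4 clockwise.
Balancing moments: R × 5.4 = 1265, giving R = 234 N.

R_A ≈ 234 N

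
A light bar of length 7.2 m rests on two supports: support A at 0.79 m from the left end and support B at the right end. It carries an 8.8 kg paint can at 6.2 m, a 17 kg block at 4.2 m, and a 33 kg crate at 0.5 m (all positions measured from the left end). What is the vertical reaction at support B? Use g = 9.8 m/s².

R_B ≈ 147 N

About support A:
Paint can: 8.8 × 9.8 = 86.24 N down at 6.2 m → arm 5.41 m, τ = 86.24 × 5.41 = 466.6 N·m clockwise.
Block: 17 × 9.8 = 166.6 N down at 4.2 m → arm 3.41 m, τ = 166.6 × 3.41 = 568.1 N·m clockwise.
Crate: 33 × 9.8 = 323.4 N down at 0.5 m → arm 0.29 m, τ = 323.4 × 0.29 = 93.79 N·m counterclockwise.
Net load moment about support A = 940.9 N·m clockwise.
Reaction R at support B is upward at 7.2 m, arm 6.41 m → moment R × 6.41 counterclockwise.
Στ = 0 ⇒ R × 6.41 = 940.9 ⇒ R = 147 N.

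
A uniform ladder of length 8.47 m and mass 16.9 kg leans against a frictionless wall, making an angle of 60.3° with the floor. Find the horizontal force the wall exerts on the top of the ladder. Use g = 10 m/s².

N_wall ≈ 48.2 N

About the foot of the ladder:
Ladder weight 16.9×10 = 169 N acts at 4.235 m along the ladder; its horizontal arm is 4.235·cos60.3° = 2.098 m → τ = 354.6 N·m clockwise.
Wall normal N acts horizontally at the top; its moment arm is the height L sinθ = 8.47·sin60.3° = 7.357 m, counterclockwise.
Setting net torque to zero: N × 7.357 = 354.6 → N = 48.2 N.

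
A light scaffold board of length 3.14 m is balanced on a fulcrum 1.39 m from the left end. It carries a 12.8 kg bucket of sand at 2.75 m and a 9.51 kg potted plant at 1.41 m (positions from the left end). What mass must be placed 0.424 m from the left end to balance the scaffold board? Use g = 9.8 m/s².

m ≈ 18.2 kg

Take moments about the fulcrum (at 1.39 m from the left end).
Bucket of sand: 12.8 × 9.8 = 125.4 N down at 2.75 m → arm 1.36 m, τ = 125.4 × 1.36 = 170.5 N·m clockwise.
Potted plant: 9.51 × 9.8 = 93.2 N down at 1.41 m → arm 0.02 m, τ = 93.2 × 0.02 = 1.864 N·m clockwise.
Net moment of known loads = 172.4 N·m clockwise.
An unknown mass m at 0.424 m has arm 0.966 m; its moment is m·g·0.966 counterclockwise.
Setting net torque to zero: m × 9.8 × 0.966 = 172.4 → m = 172.4 / (9.8 × 0.966) = 18.2 kg.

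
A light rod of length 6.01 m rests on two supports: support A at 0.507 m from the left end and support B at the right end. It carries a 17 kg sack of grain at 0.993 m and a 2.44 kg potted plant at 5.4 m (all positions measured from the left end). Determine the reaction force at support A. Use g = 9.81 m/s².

R_A ≈ 155 N

Sum moments about support B (its reaction then has zero moment arm).
Sack of grain: 17 × 9.81 = 166.8 N down at 0.993 m → arm 5.017 m, τ = 166.8 × 5.017 = 836.8 N·m counterclockwise.
Potted plant: 2.44 × 9.81 = 23.94 N down at 5.4 m → arm 0.61 m, τ = 23.94 × 0.61 = 14.6 N·m counterclockwise.
Net load moment about support B = 851.4 N·m counterclockwise.
Reaction R at support A is upward at 0.507 m, arm 5.503 m → moment R × 5.503 clockwise.
Στ = 0 ⇒ R × 5.503 = 851.4 ⇒ R = 155 N.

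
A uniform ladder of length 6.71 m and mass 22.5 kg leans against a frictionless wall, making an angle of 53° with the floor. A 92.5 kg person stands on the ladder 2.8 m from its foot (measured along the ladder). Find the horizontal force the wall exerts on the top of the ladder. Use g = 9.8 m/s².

N_wall ≈ 368 N

Taking torques about the foot of the ladder:
Ladder weight 22.5×9.8 = 220.5 N acts at 3.355 m along the ladder; its horizontal arm is 3.355·cos53° = 2.019 m → τ = 445.2 N·m clockwise.
Person: 92.5×9.8 = 906.5 N at 2.8 m → arm 1.685 m → τ = 1527 N·m clockwise.
Wall normal N acts horizontally at the top; its moment arm is the height L sinθ = 6.71·sin53° = 5.359 m, counterclockwise.
Balancing moments: N × 5.359 = 1972, giving N = 368 N.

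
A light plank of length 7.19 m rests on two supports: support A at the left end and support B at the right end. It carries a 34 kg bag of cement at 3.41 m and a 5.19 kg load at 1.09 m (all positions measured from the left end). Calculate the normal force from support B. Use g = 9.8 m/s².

R_B ≈ 166 N

Choose support A as the axis so its reaction then has zero moment arm.
Bag of cement: 34 × 9.8 = 333.2 N down at 3.41 m → arm 3.41 m, τ = 333.2 × 3.41 = 1136 N·m clockwise.
Load: 5.19 × 9.8 = 50.86 N down at 1.09 m → arm 1.09 m, τ = 50.86 × 1.09 = 55.44 N·m clockwise.
Net load moment about support A = 1191 N·m clockwise.
Reaction R at support B is upward at 7.19 m, arm 7.19 m → moment R × 7.19 counterclockwise.
Setting net torque to zero: R × 7.19 = 1191 → R = 166 N.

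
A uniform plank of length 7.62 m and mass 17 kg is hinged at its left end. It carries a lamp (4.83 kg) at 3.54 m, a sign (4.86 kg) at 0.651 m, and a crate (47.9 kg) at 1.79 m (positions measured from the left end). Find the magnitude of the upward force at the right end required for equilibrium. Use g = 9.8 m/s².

Take moments about the left end.
Beam weight: 17 × 9.8 = 166.6 N down at 3.81 m → arm 3.81 m, τ = 166.6 × 3.81 = 634.7 N·m clockwise.
Lamp: 4.83 × 9.8 = 47.33 N down at 3.54 m → arm 3.54 m, τ = 47.33 × 3.54 = 167.5 N·m clockwise.
Sign: 4.86 × 9.8 = 47.63 N down at 0.651 m → arm 0.651 m, τ = 47.63 × 0.651 = 31.01 N·m clockwise.
Crate: 47.9 × 9.8 = 469.4 N down at 1.79 m → arm 1.79 m, τ = 469.4 × 1.79 = 840.2 N·m clockwise.
Net moment of the loads = 1673 N·m clockwise.
The upward force F acts at the right end, arm 7.62 m, giving F × 7.62 counterclockwise.
Setting net torque to zero: F × 7.62 = 1673 → F = 1673 / 7.62 = 220 N.

F ≈ 220 N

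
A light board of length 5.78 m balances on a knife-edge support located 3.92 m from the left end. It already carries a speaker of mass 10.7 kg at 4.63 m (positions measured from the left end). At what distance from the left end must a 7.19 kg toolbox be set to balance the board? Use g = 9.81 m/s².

Taking torques about the knife-edge support (at 3.92 m from the left end):
Speaker: 10.7 × 9.81 = 105 N down at 4.63 m → arm 0.71 m, τ = 105 × 0.71 = 74.55 N·m clockwise.
Net moment of existing loads = 74.55 N·m clockwise.
The toolbox weighs 7.19 × 9.81 = 70.53 N and must supply an equal counterclockwise moment, so its lever arm about the knife-edge support is 74.55 / 70.53 = 1.06 m.
That puts it at 3.92 − 1.06 = 2.86 m from the left end.

x ≈ 2.86 m from the left end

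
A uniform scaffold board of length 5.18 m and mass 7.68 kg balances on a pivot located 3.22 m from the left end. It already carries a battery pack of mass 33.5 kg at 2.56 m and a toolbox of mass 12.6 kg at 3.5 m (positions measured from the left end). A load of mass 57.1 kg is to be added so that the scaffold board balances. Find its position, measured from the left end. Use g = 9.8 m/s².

Taking torques about the pivot (at 3.22 m from the left end):
Beam weight: 7.68 × 9.8 = 75.26 N down at 2.59 m → arm 0.63 m, τ = 75.26 × 0.63 = 47.41 N·m counterclockwise.
Battery pack: 33.5 × 9.8 = 328.3 N down at 2.56 m → arm 0.66 m, τ = 328.3 × 0.66 = 216.7 N·m counterclockwise.
Toolbox: 12.6 × 9.8 = 123.5 N down at 3.5 m → arm 0.28 m, τ = 123.5 × 0.28 = 34.58 N·m clockwise.
Net moment of existing loads = 229.5 N·m counterclockwise.
The load weighs 57.1 × 9.8 = 559.6 N and must supply an equal clockwise moment, so its lever arm about the pivot is 229.5 / 559.6 = 0.41 m.
That puts it at 3.22 + 0.41 = 3.63 m from the left end.

x ≈ 3.63 m from the left end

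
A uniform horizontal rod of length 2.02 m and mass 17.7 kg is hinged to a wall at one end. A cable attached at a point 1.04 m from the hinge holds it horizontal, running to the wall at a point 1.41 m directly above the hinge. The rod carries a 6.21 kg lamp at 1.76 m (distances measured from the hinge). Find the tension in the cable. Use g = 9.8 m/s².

T ≈ 337 N

Sum moments about the hinge (the unknown hinge reaction has zero arm there).
Beam weight: 17.7 × 9.8 = 173.5 N down at 1.01 m → arm 1.01 m, τ = 173.5 × 1.01 = 175.2 N·m clockwise.
Lamp: 6.21 × 9.8 = 60.86 N down at 1.76 m → arm 1.76 m, τ = 60.86 × 1.76 = 107.1 N·m clockwise.
Total clockwise load moment = 282.3 N·m.
The cable tension T acts at 1.04 m; only its component perpendicular to the rod, T sinθ, produces torque. sinθ = h/√(h²+d²) = 1.41/√(1.41²+1.04²) = 0.8048.
Setting net torque to zero: T × 1.04 × 0.8048 = 282.3 → T = 282.3 / 0.837 = 337 N.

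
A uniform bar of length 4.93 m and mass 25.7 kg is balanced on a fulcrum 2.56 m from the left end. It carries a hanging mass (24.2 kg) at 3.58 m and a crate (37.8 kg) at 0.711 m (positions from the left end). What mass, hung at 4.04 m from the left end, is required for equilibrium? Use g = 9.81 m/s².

m ≈ 32.2 kg

Taking torques about the fulcrum (at 2.56 m from the left end):
Beam weight: 25.7 × 9.81 = 252.1 N down at 2.465 m → arm 0.095 m, τ = 252.1 × 0.095 = 23.95 N·m counterclockwise.
Hanging mass: 24.2 × 9.81 = 237.4 N down at 3.58 m → arm 1.02 m, τ = 237.4 × 1.02 = 242.1 N·m clockwise.
Crate: 37.8 × 9.81 = 370.8 N down at 0.711 m → arm 1.849 m, τ = 370.8 × 1.849 = 685.6 N·m counterclockwise.
Net moment of known loads = 467.5 N·m counterclockwise.
An unknown mass m at 4.04 m has arm 1.48 m; its moment is m·g·1.48 clockwise.
Balancing moments: m × 9.81 × 1.48 = 467.5, giving m = 467.5 / (9.81 × 1.48) = 32.2 kg.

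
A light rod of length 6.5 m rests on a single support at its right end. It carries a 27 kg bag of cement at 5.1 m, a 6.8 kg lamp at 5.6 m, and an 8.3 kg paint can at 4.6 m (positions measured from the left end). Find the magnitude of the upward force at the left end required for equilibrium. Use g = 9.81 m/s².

About the right end:
Bag of cement: 27 × 9.81 = 264.9 N down at 5.1 m → arm 1.4 m, τ = 264.9 × 1.4 = 370.9 N·m counterclockwise.
Lamp: 6.8 × 9.81 = 66.71 N down at 5.6 m → arm 0.9 m, τ = 66.71 × 0.9 = 60.04 N·m counterclockwise.
Paint can: 8.3 × 9.81 = 81.42 N down at 4.6 m → arm 1.9 m, τ = 81.42 × 1.9 = 154.7 N·m counterclockwise.
Net moment of the loads = 585.6 N·m counterclockwise.
The upward force F acts at the left end, arm 6.5 m, giving F × 6.5 clockwise.
Setting net torque to zero: F × 6.5 = 585.6 → F = 585.6 / 6.5 = 90.1 N.

F ≈ 90.1 N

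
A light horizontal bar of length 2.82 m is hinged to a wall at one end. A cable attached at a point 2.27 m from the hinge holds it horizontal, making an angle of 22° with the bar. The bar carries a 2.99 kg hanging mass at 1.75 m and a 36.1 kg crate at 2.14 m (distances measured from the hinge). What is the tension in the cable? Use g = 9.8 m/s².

T ≈ 951 N

Take moments about the hinge.
Hanging mass: 2.99 × 9.8 = 29.3 N down at 1.75 m → arm 1.75 m, τ = 29.3 × 1.75 = 51.27 N·m clockwise.
Crate: 36.1 × 9.8 = 353.8 N down at 2.14 m → arm 2.14 m, τ = 353.8 × 2.14 = 757.1 N·m clockwise.
Total clockwise load moment = 808.4 N·m.
The cable tension T acts at 2.27 m; only its component perpendicular to the bar, T sinθ, produces torque. sin 22° = 0.3746.
Balancing moments: T × 2.27 × 0.3746 = 808.4, giving T = 808.4 / 0.8503 = 951 N.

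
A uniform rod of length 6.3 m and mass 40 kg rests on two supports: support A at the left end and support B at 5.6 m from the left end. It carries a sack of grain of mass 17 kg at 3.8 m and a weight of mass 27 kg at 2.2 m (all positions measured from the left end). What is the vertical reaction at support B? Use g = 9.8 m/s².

R_B ≈ 438 N

Sum moments about support A (its reaction then has zero moment arm).
Beam weight: 40 × 9.8 = 392 N down at 3.15 m → arm 3.15 m, τ = 392 × 3.15 = 1235 N·m clockwise.
Sack of grain: 17 × 9.8 = 166.6 N down at 3.8 m → arm 3.8 m, τ = 166.6 × 3.8 = 633.1 N·m clockwise.
Weight: 27 × 9.8 = 264.6 N down at 2.2 m → arm 2.2 m, τ = 264.6 × 2.2 = 582.1 N·m clockwise.
Net load moment about support A = 2450 N·m clockwise.
Reaction R at support B is upward at 5.6 m, arm 5.6 m → moment R × 5.6 counterclockwise.
For rotational equilibrium, R × 5.6 = 2450, so R = 438 N.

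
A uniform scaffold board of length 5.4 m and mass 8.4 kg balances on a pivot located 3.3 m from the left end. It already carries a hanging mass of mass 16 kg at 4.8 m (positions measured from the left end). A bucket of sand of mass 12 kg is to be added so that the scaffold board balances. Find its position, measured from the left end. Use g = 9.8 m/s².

x ≈ 1.72 m from the left end

Take moments about the pivot (at 3.3 m from the left end).
Beam weight: 8.4 × 9.8 = 82.32 N down at 2.7 m → arm 0.6 m, τ = 82.32 × 0.6 = 49.39 N·m counterclockwise.
Hanging mass: 16 × 9.8 = 156.8 N down at 4.8 m → arm 1.5 m, τ = 156.8 × 1.5 = 235.2 N·m clockwise.
Net moment of existing loads = 185.8 N·m clockwise.
The bucket of sand weighs 12 × 9.8 = 117.6 N and must supply an equal counterclockwise moment, so its lever arm about the pivot is 185.8 / 117.6 = 1.58 m.
That puts it at 3.3 − 1.58 = 1.72 m from the left end.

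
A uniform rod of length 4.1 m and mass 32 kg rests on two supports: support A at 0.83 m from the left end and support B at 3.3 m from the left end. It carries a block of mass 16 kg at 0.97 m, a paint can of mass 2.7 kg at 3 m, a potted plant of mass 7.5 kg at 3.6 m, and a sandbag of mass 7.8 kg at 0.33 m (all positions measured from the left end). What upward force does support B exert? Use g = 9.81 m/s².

R_B ≈ 254 N

Choose support A as the axis so its reaction then has zero moment arm.
Beam weight: 32 × 9.81 = 313.9 N down at 2.05 m → arm 1.22 m, τ = 313.9 × 1.22 = 383 N·m clockwise.
Block: 16 × 9.81 = 157 N down at 0.97 m → arm 0.14 m, τ = 157 × 0.14 = 21.98 N·m clockwise.
Paint can: 2.7 × 9.81 = 26.49 N down at 3 m → arm 2.17 m, τ = 26.49 × 2.17 = 57.48 N·m clockwise.
Potted plant: 7.5 × 9.81 = 73.58 N down at 3.6 m → arm 2.77 m, τ = 73.58 × 2.77 = 203.8 N·m clockwise.
Sandbag: 7.8 × 9.81 = 76.52 N down at 0.33 m → arm 0.5 m, τ = 76.52 × 0.5 = 38.26 N·m counterclockwise.
Net load moment about support A = 628 N·m clockwise.
Reaction R at support B is upward at 3.3 m, arm 2.47 m → moment R × 2.47 counterclockwise.
Στ = 0 ⇒ R × 2.47 = 628 ⇒ R = 254 N.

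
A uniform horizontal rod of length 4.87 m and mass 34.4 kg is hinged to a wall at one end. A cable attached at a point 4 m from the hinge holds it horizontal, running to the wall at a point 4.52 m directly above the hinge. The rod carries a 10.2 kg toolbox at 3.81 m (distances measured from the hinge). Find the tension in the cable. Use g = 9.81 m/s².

T ≈ 402 N

Sum moments about the hinge (the unknown hinge reaction has zero arm there).
Beam weight: 34.4 × 9.81 = 337.5 N down at 2.435 m → arm 2.435 m, τ = 337.5 × 2.435 = 821.8 N·m clockwise.
Toolbox: 10.2 × 9.81 = 100.1 N down at 3.81 m → arm 3.81 m, τ = 100.1 × 3.81 = 381.4 N·m clockwise.
Total clockwise load moment = 1203 N·m.
The cable tension T acts at 4 m; only its component perpendicular to the rod, T sinθ, produces torque. sinθ = h/√(h²+d²) = 4.52/√(4.52²+4²) = 0.7489.
Balancing moments: T × 4 × 0.7489 = 1203, giving T = 1203 / 2.996 = 402 N.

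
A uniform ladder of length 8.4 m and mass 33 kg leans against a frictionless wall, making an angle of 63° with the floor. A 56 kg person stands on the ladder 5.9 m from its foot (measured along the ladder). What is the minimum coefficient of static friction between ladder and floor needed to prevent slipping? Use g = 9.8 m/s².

Take moments about the foot of the ladder.
Ladder weight 33×9.8 = 323.4 N acts at 4.2 m along the ladder; its horizontal arm is 4.2·cos63° = 1.907 m → τ = 616.7 N·m clockwise.
Person: 56×9.8 = 548.8 N at 5.9 m → arm 2.679 m → τ = 1470 N·m clockwise.
Wall normal N acts horizontally at the top; its moment arm is the height L sinθ = 8.4·sin63° = 7.484 m, counterclockwise.
For rotational equilibrium, N × 7.484 = 2087, so N = 278.9 N.
ΣFx = 0 ⇒ f = N_wall = 278.9 N. ΣFy = 0 ⇒ N_floor = 872.2 N.
μ_min = f / N_floor = 278.9 / 872.2 = 0.32.

μ_min ≈ 0.32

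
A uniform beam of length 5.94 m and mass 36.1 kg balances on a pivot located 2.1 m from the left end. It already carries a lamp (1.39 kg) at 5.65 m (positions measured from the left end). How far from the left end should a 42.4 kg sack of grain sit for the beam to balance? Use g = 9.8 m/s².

x ≈ 1.24 m from the left end

Taking torques about the pivot (at 2.1 m from the left end):
Beam weight: 36.1 × 9.8 = 353.8 N down at 2.97 m → arm 0.87 m, τ = 353.8 × 0.87 = 307.8 N·m clockwise.
Lamp: 1.39 × 9.8 = 13.62 N down at 5.65 m → arm 3.55 m, τ = 13.62 × 3.55 = 48.35 N·m clockwise.
Net moment of existing loads = 356.2 N·m clockwise.
The sack of grain weighs 42.4 × 9.8 = 415.5 N and must supply an equal counterclockwise moment, so its lever arm about the pivot is 356.2 / 415.5 = 0.857 m.
That puts it at 2.1 − 0.857 = 1.24 m from the left end.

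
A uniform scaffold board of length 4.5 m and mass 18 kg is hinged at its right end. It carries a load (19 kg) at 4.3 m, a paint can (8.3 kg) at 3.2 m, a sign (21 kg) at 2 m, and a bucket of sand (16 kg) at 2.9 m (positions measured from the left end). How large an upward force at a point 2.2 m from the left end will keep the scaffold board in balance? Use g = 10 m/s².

F ≈ 579 N

Taking torques about the right end:
Beam weight: 18 × 10 = 180 N down at 2.25 m → arm 2.25 m, τ = 180 × 2.25 = 405 N·m counterclockwise.
Load: 19 × 10 = 190 N down at 4.3 m → arm 0.2 m, τ = 190 × 0.2 = 38 N·m counterclockwise.
Paint can: 8.3 × 10 = 83 N down at 3.2 m → arm 1.3 m, τ = 83 × 1.3 = 107.9 N·m counterclockwise.
Sign: 21 × 10 = 210 N down at 2 m → arm 2.5 m, τ = 210 × 2.5 = 525 N·m counterclockwise.
Bucket of sand: 16 × 10 = 160 N down at 2.9 m → arm 1.6 m, τ = 160 × 1.6 = 256 N·m counterclockwise.
Net moment of the loads = 1332 N·m counterclockwise.
The upward force F acts at a point 2.2 m from the left end, arm 2.3 m, giving F × 2.3 clockwise.
Balancing moments: F × 2.3 = 1332, giving F = 1332 / 2.3 = 579 N.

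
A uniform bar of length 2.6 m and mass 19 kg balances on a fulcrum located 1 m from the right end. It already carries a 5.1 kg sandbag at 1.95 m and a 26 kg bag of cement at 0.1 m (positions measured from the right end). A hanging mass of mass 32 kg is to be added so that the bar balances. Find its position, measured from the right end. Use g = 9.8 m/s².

Choose the fulcrum (at 1 m from the right end) as the axis so the support reaction has zero arm there.
Beam weight: 19 × 9.8 = 186.2 N down at 1.3 m → arm 0.3 m, τ = 186.2 × 0.3 = 55.86 N·m counterclockwise.
Sandbag: 5.1 × 9.8 = 49.98 N down at 1.95 m → arm 0.95 m, τ = 49.98 × 0.95 = 47.48 N·m counterclockwise.
Bag of cement: 26 × 9.8 = 254.8 N down at 0.1 m → arm 0.9 m, τ = 254.8 × 0.9 = 229.3 N·m clockwise.
Net moment of existing loads = 126 N·m clockwise.
The hanging mass weighs 32 × 9.8 = 313.6 N and must supply an equal counterclockwise moment, so its lever arm about the fulcrum is 126 / 313.6 = 0.402 m.
That puts it at 1 + 0.402 = 1.4 m from the right end.

x ≈ 1.4 m from the right end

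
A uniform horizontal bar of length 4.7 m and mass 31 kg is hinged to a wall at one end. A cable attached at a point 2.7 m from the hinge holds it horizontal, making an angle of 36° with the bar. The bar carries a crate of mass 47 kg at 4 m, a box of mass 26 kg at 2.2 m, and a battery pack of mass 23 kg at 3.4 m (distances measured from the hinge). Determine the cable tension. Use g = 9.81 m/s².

Sum moments about the hinge (the unknown hinge reaction has zero arm there).
Beam weight: 31 × 9.81 = 304.1 N down at 2.35 m → arm 2.35 m, τ = 304.1 × 2.35 = 714.6 N·m clockwise.
Crate: 47 × 9.81 = 461.1 N down at 4 m → arm 4 m, τ = 461.1 × 4 = 1844 N·m clockwise.
Box: 26 × 9.81 = 255.1 N down at 2.2 m → arm 2.2 m, τ = 255.1 × 2.2 = 561.2 N·m clockwise.
Battery pack: 23 × 9.81 = 225.6 N down at 3.4 m → arm 3.4 m, τ = 225.6 × 3.4 = 767 N·m clockwise.
Total clockwise load moment = 3887 N·m.
The cable tension T acts at 2.7 m; only its component perpendicular to the bar, T sinθ, produces torque. sin 36° = 0.5878.
Στ = 0 ⇒ T × 2.7 × 0.5878 = 3887 ⇒ T = 3887 / 1.587 = 2450 N.

T ≈ 2450 N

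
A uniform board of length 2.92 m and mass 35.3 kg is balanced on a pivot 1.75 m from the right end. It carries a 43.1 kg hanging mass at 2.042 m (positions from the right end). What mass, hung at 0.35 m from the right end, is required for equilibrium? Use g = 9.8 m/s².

Sum moments about the pivot (at 1.75 m from the right end) (the support reaction has zero arm there).
Beam weight: 35.3 × 9.8 = 345.9 N down at 1.46 m → arm 0.29 m, τ = 345.9 × 0.29 = 100.3 N·m clockwise.
Hanging mass: 43.1 × 9.8 = 422.4 N down at 2.042 m → arm 0.292 m, τ = 422.4 × 0.292 = 123.3 N·m counterclockwise.
Net moment of known loads = 23 N·m counterclockwise.
An unknown mass m at 0.35 m has arm 1.4 m; its moment is m·g·1.4 clockwise.
Στ = 0 ⇒ m × 9.8 × 1.4 = 23 ⇒ m = 23 / (9.8 × 1.4) = 1.68 kg.

m ≈ 1.68 kg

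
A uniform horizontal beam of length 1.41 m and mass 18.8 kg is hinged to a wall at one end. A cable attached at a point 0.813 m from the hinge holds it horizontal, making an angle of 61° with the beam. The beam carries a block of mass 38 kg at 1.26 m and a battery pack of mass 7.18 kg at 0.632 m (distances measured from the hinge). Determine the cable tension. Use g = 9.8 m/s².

T ≈ 905 N

Take moments about the hinge.
Beam weight: 18.8 × 9.8 = 184.2 N down at 0.705 m → arm 0.705 m, τ = 184.2 × 0.705 = 129.9 N·m clockwise.
Block: 38 × 9.8 = 372.4 N down at 1.26 m → arm 1.26 m, τ = 372.4 × 1.26 = 469.2 N·m clockwise.
Battery pack: 7.18 × 9.8 = 70.36 N down at 0.632 m → arm 0.632 m, τ = 70.36 × 0.632 = 44.47 N·m clockwise.
Total clockwise load moment = 643.6 N·m.
The cable tension T acts at 0.813 m; only its component perpendicular to the beam, T sinθ, produces torque. sin 61° = 0.8746.
Setting net torque to zero: T × 0.813 × 0.8746 = 643.6 → T = 643.6 / 0.711 = 905 N.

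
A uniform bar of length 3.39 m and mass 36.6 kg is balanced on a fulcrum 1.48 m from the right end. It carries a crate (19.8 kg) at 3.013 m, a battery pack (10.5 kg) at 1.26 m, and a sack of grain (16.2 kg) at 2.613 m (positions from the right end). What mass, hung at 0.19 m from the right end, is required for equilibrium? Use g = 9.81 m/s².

Choose the fulcrum (at 1.48 m from the right end) as the axis so the support reaction has zero arm there.
Beam weight: 36.6 × 9.81 = 359 N down at 1.695 m → arm 0.215 m, τ = 359 × 0.215 = 77.19 N·m counterclockwise.
Crate: 19.8 × 9.81 = 194.2 N down at 3.013 m → arm 1.533 m, τ = 194.2 × 1.533 = 297.7 N·m counterclockwise.
Battery pack: 10.5 × 9.81 = 103 N down at 1.26 m → arm 0.22 m, τ = 103 × 0.22 = 22.66 N·m clockwise.
Sack of grain: 16.2 × 9.81 = 158.9 N down at 2.613 m → arm 1.133 m, τ = 158.9 × 1.133 = 180 N·m counterclockwise.
Net moment of known loads = 532.2 N·m counterclockwise.
An unknown mass m at 0.19 m has arm 1.29 m; its moment is m·g·1.29 clockwise.
Στ = 0 ⇒ m × 9.81 × 1.29 = 532.2 ⇒ m = 532.2 / (9.81 × 1.29) = 42.1 kg.

m ≈ 42.1 kg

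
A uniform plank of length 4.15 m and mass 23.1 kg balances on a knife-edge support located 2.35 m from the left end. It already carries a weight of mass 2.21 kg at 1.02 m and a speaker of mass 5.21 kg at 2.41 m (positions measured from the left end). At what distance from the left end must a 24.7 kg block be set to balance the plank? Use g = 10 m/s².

About the knife-edge support (at 2.35 m from the left end):
Beam weight: 23.1 × 10 = 231 N down at 2.075 m → arm 0.275 m, τ = 231 × 0.275 = 63.53 N·m counterclockwise.
Weight: 2.21 × 10 = 22.1 N down at 1.02 m → arm 1.33 m, τ = 22.1 × 1.33 = 29.39 N·m counterclockwise.
Speaker: 5.21 × 10 = 52.1 N down at 2.41 m → arm 0.06 m, τ = 52.1 × 0.06 = 3.126 N·m clockwise.
Net moment of existing loads = 89.79 N·m counterclockwise.
The block weighs 24.7 × 10 = 247 N and must supply an equal clockwise moment, so its lever arm about the knife-edge support is 89.79 / 247 = 0.364 m.
That puts it at 2.35 + 0.364 = 2.71 m from the left end.

x ≈ 2.71 m from the left end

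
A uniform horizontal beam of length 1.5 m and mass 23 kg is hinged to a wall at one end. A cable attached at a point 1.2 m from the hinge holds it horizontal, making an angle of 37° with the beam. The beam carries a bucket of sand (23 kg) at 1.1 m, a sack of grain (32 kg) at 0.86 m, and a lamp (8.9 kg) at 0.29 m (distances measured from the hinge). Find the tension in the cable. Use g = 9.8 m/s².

Taking torques about the hinge:
Beam weight: 23 × 9.8 = 225.4 N down at 0.75 m → arm 0.75 m, τ = 225.4 × 0.75 = 169.1 N·m clockwise.
Bucket of sand: 23 × 9.8 = 225.4 N down at 1.1 m → arm 1.1 m, τ = 225.4 × 1.1 = 247.9 N·m clockwise.
Sack of grain: 32 × 9.8 = 313.6 N down at 0.86 m → arm 0.86 m, τ = 313.6 × 0.86 = 269.7 N·m clockwise.
Lamp: 8.9 × 9.8 = 87.22 N down at 0.29 m → arm 0.29 m, τ = 87.22 × 0.29 = 25.29 N·m clockwise.
Total clockwise load moment = 712 N·m.
The cable tension T acts at 1.2 m; only its component perpendicular to the beam, T sinθ, produces torque. sin 37° = 0.6018.
Balancing moments: T × 1.2 × 0.6018 = 712, giving T = 712 / 0.7222 = 986 N.

T ≈ 986 N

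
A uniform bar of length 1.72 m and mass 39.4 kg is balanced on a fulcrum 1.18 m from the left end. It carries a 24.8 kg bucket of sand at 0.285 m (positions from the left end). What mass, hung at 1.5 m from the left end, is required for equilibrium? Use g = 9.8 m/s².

Choose the fulcrum (at 1.18 m from the left end) as the axis so the support reaction has zero arm there.
Beam weight: 39.4 × 9.8 = 386.1 N down at 0.86 m → arm 0.32 m, τ = 386.1 × 0.32 = 123.6 N·m counterclockwise.
Bucket of sand: 24.8 × 9.8 = 243 N down at 0.285 m → arm 0.895 m, τ = 243 × 0.895 = 217.5 N·m counterclockwise.
Net moment of known loads = 341.1 N·m counterclockwise.
An unknown mass m at 1.5 m has arm 0.32 m; its moment is m·g·0.32 clockwise.
Balancing moments: m × 9.8 × 0.32 = 341.1, giving m = 341.1 / (9.8 × 0.32) = 109 kg.

m ≈ 109 kg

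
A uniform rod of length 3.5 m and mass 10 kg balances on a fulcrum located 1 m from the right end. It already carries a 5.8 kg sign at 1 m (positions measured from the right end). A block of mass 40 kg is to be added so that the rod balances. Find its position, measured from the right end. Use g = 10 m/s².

x ≈ 0.812 m from the right end

Sum moments about the fulcrum (at 1 m from the right end) (the support reaction has zero arm there).
Beam weight: 10 × 10 = 100 N down at 1.75 m → arm 0.75 m, τ = 100 × 0.75 = 75 N·m counterclockwise.
Sign: acts at the fulcrum, moment arm 0 → no torque.
Net moment of existing loads = 75 N·m counterclockwise.
The block weighs 40 × 10 = 400 N and must supply an equal clockwise moment, so its lever arm about the fulcrum is 75 / 400 = 0.188 m.
That puts it at 1 − 0.188 = 0.812 m from the right end.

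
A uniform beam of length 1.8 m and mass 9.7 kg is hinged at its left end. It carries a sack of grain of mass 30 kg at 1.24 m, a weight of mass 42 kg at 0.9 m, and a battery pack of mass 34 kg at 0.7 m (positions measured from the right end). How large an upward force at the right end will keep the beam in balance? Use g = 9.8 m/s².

F ≈ 548 N

About the left end:
Beam weight: 9.7 × 9.8 = 95.06 N down at 0.9 m → arm 0.9 m, τ = 95.06 × 0.9 = 85.55 N·m clockwise.
Sack of grain: 30 × 9.8 = 294 N down at 1.24 m → arm 0.56 m, τ = 294 × 0.56 = 164.6 N·m clockwise.
Weight: 42 × 9.8 = 411.6 N down at 0.9 m → arm 0.9 m, τ = 411.6 × 0.9 = 370.4 N·m clockwise.
Battery pack: 34 × 9.8 = 333.2 N down at 0.7 m → arm 1.1 m, τ = 333.2 × 1.1 = 366.5 N·m clockwise.
Net moment of the loads = 987 N·m clockwise.
The upward force F acts at the right end, arm 1.8 m, giving F × 1.8 counterclockwise.
Setting net torque to zero: F × 1.8 = 987 → F = 987 / 1.8 = 548 N.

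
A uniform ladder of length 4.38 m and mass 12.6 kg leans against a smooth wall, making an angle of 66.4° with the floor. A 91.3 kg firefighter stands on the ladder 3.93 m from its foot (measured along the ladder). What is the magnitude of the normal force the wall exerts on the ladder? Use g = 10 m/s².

N_wall ≈ 385 N

Taking torques about the foot of the ladder:
Ladder weight 12.6×10 = 126 N acts at 2.19 m along the ladder; its horizontal arm is 2.19·cos66.4° = 0.8768 m → τ = 110.5 N·m clockwise.
Firefighter: 91.3×10 = 913 N at 3.93 m → arm 1.573 m → τ = 1436 N·m clockwise.
Wall normal N acts horizontally at the top; its moment arm is the height L sinθ = 4.38·sin66.4° = 4.014 m, counterclockwise.
Στ = 0 ⇒ N × 4.014 = 1546 ⇒ N = 385 N.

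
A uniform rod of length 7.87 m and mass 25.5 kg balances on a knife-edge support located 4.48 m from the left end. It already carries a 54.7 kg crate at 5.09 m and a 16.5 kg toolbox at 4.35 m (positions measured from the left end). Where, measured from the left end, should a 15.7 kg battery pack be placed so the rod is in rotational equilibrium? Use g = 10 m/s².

x ≈ 3.38 m from the left end

About the knife-edge support (at 4.48 m from the left end):
Beam weight: 25.5 × 10 = 255 N down at 3.935 m → arm 0.545 m, τ = 255 × 0.545 = 139 N·m counterclockwise.
Crate: 54.7 × 10 = 547 N down at 5.09 m → arm 0.61 m, τ = 547 × 0.61 = 333.7 N·m clockwise.
Toolbox: 16.5 × 10 = 165 N down at 4.35 m → arm 0.13 m, τ = 165 × 0.13 = 21.45 N·m counterclockwise.
Net moment of existing loads = 173.2 N·m clockwise.
The battery pack weighs 15.7 × 10 = 157 N and must supply an equal counterclockwise moment, so its lever arm about the knife-edge support is 173.2 / 157 = 1.1 m.
That puts it at 4.48 − 1.1 = 3.38 m from the left end.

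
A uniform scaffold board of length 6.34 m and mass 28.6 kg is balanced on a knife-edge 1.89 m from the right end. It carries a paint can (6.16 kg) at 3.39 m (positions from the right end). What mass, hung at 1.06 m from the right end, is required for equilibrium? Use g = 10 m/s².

m ≈ 55.2 kg

Choose the knife-edge (at 1.89 m from the right end) as the axis so the support reaction has zero arm there.
Beam weight: 28.6 × 10 = 286 N down at 3.17 m → arm 1.28 m, τ = 286 × 1.28 = 366.1 N·m counterclockwise.
Paint can: 6.16 × 10 = 61.6 N down at 3.39 m → arm 1.5 m, τ = 61.6 × 1.5 = 92.4 N·m counterclockwise.
Net moment of known loads = 458.5 N·m counterclockwise.
An unknown mass m at 1.06 m has arm 0.83 m; its moment is m·g·0.83 clockwise.
Balancing moments: m × 10 × 0.83 = 458.5, giving m = 458.5 / (10 × 0.83) = 55.2 kg.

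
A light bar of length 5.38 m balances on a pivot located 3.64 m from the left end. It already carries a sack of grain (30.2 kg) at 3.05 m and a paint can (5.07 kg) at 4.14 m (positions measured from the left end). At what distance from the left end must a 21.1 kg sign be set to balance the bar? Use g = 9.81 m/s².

x ≈ 4.36 m from the left end

Choose the pivot (at 3.64 m from the left end) as the axis so the support reaction has zero arm there.
Sack of grain: 30.2 × 9.81 = 296.3 N down at 3.05 m → arm 0.59 m, τ = 296.3 × 0.59 = 174.8 N·m counterclockwise.
Paint can: 5.07 × 9.81 = 49.74 N down at 4.14 m → arm 0.5 m, τ = 49.74 × 0.5 = 24.87 N·m clockwise.
Net moment of existing loads = 149.9 N·m counterclockwise.
The sign weighs 21.1 × 9.81 = 207 N and must supply an equal clockwise moment, so its lever arm about the pivot is 149.9 / 207 = 0.724 m.
That puts it at 3.64 + 0.724 = 4.36 m from the left end.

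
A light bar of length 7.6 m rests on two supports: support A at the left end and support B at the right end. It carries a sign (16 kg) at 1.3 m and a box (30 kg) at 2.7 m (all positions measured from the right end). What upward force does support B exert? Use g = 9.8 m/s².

R_B ≈ 320 N

About support A:
Sign: 16 × 9.8 = 156.8 N down at 1.3 m → arm 6.3 m, τ = 156.8 × 6.3 = 987.8 N·m clockwise.
Box: 30 × 9.8 = 294 N down at 2.7 m → arm 4.9 m, τ = 294 × 4.9 = 1441 N·m clockwise.
Net load moment about support A = 2429 N·m clockwise.
Reaction R at support B is upward at 0 m, arm 7.6 m → moment R × 7.6 counterclockwise.
Balancing moments: R × 7.6 = 2429, giving R = 320 N.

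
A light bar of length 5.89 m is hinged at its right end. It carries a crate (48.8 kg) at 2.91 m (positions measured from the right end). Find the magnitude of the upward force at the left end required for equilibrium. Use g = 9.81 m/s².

Sum moments about the right end (the unknown pivot reaction has zero arm there).
Crate: 48.8 × 9.81 = 478.7 N down at 2.91 m → arm 2.91 m, τ = 478.7 × 2.91 = 1393 N·m counterclockwise.
Net moment of the loads = 1393 N·m counterclockwise.
The upward force F acts at the left end, arm 5.89 m, giving F × 5.89 clockwise.
For rotational equilibrium, F × 5.89 = 1393, so F = 1393 / 5.89 = 237 N.

F ≈ 237 N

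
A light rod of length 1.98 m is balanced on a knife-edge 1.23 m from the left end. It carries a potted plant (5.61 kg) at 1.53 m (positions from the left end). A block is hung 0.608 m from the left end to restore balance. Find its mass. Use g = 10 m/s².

m ≈ 2.71 kg

About the knife-edge (at 1.23 m from the left end):
Potted plant: 5.61 × 10 = 56.1 N down at 1.53 m → arm 0.3 m, τ = 56.1 × 0.3 = 16.83 N·m clockwise.
Net moment of known loads = 16.83 N·m clockwise.
An unknown mass m at 0.608 m has arm 0.622 m; its moment is m·g·0.622 counterclockwise.
Balancing moments: m × 10 × 0.622 = 16.83, giving m = 16.83 / (10 × 0.622) = 2.71 kg.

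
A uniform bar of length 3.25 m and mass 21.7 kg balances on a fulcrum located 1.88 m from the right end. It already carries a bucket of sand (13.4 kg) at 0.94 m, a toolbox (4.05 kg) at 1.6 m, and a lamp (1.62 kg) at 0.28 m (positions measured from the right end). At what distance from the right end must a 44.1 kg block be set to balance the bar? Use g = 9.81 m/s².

x ≈ 2.38 m from the right end

Take moments about the fulcrum (at 1.88 m from the right end).
Beam weight: 21.7 × 9.81 = 212.9 N down at 1.625 m → arm 0.255 m, τ = 212.9 × 0.255 = 54.29 N·m clockwise.
Bucket of sand: 13.4 × 9.81 = 131.5 N down at 0.94 m → arm 0.94 m, τ = 131.5 × 0.94 = 123.6 N·m clockwise.
Toolbox: 4.05 × 9.81 = 39.73 N down at 1.6 m → arm 0.28 m, τ = 39.73 × 0.28 = 11.12 N·m clockwise.
Lamp: 1.62 × 9.81 = 15.89 N down at 0.28 m → arm 1.6 m, τ = 15.89 × 1.6 = 25.42 N·m clockwise.
Net moment of existing loads = 214.4 N·m clockwise.
The block weighs 44.1 × 9.81 = 432.6 N and must supply an equal counterclockwise moment, so its lever arm about the fulcrum is 214.4 / 432.6 = 0.496 m.
That puts it at 1.88 + 0.496 = 2.38 m from the right end.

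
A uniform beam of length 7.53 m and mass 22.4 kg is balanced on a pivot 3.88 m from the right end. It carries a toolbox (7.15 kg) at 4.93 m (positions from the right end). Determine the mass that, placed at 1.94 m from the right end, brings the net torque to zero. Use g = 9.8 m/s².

About the pivot (at 3.88 m from the right end):
Beam weight: 22.4 × 9.8 = 219.5 N down at 3.765 m → arm 0.115 m, τ = 219.5 × 0.115 = 25.24 N·m clockwise.
Toolbox: 7.15 × 9.8 = 70.07 N down at 4.93 m → arm 1.05 m, τ = 70.07 × 1.05 = 73.57 N·m counterclockwise.
Net moment of known loads = 48.33 N·m counterclockwise.
An unknown mass m at 1.94 m has arm 1.94 m; its moment is m·g·1.94 clockwise.
Setting net torque to zero: m × 9.8 × 1.94 = 48.33 → m = 48.33 / (9.8 × 1.94) = 2.54 kg.

m ≈ 2.54 kg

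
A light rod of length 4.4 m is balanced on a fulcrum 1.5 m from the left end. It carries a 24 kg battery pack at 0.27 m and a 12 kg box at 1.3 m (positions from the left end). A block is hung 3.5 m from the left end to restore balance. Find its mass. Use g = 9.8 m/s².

Take moments about the fulcrum (at 1.5 m from the left end).
Battery pack: 24 × 9.8 = 235.2 N down at 0.27 m → arm 1.23 m, τ = 235.2 × 1.23 = 289.3 N·m counterclockwise.
Box: 12 × 9.8 = 117.6 N down at 1.3 m → arm 0.2 m, τ = 117.6 × 0.2 = 23.52 N·m counterclockwise.
Net moment of known loads = 312.8 N·m counterclockwise.
An unknown mass m at 3.5 m has arm 2 m; its moment is m·g·2 clockwise.
For rotational equilibrium, m × 9.8 × 2 = 312.8, so m = 312.8 / (9.8 × 2) = 16 kg.

m ≈ 16 kg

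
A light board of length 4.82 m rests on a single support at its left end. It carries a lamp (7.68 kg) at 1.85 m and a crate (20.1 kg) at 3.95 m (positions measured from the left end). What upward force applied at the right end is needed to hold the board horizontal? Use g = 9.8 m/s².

Taking torques about the left end:
Lamp: 7.68 × 9.8 = 75.26 N down at 1.85 m → arm 1.85 m, τ = 75.26 × 1.85 = 139.2 N·m clockwise.
Crate: 20.1 × 9.8 = 197 N down at 3.95 m → arm 3.95 m, τ = 197 × 3.95 = 778.2 N·m clockwise.
Net moment of the loads = 917.4 N·m clockwise.
The upward force F acts at the right end, arm 4.82 m, giving F × 4.82 counterclockwise.
Balancing moments: F × 4.82 = 917.4, giving F = 917.4 / 4.82 = 190 N.

F ≈ 190 N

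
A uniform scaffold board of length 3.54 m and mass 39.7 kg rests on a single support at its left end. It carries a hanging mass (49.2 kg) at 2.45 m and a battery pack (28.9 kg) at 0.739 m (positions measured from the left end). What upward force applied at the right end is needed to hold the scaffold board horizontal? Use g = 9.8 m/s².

F ≈ 587 N

Choose the left end as the axis so the unknown pivot reaction has zero arm there.
Beam weight: 39.7 × 9.8 = 389.1 N down at 1.77 m → arm 1.77 m, τ = 389.1 × 1.77 = 688.7 N·m clockwise.
Hanging mass: 49.2 × 9.8 = 482.2 N down at 2.45 m → arm 2.45 m, τ = 482.2 × 2.45 = 1181 N·m clockwise.
Battery pack: 28.9 × 9.8 = 283.2 N down at 0.739 m → arm 0.739 m, τ = 283.2 × 0.739 = 209.3 N·m clockwise.
Net moment of the loads = 2079 N·m clockwise.
The upward force F acts at the right end, arm 3.54 m, giving F × 3.54 counterclockwise.
Στ = 0 ⇒ F × 3.54 = 2079 ⇒ F = 2079 / 3.54 = 587 N.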